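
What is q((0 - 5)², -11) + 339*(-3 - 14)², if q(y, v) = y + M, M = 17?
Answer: 98013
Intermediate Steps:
q(y, v) = 17 + y (q(y, v) = y + 17 = 17 + y)
q((0 - 5)², -11) + 339*(-3 - 14)² = (17 + (0 - 5)²) + 339*(-3 - 14)² = (17 + (-5)²) + 339*(-17)² = (17 + 25) + 339*289 = 42 + 97971 = 98013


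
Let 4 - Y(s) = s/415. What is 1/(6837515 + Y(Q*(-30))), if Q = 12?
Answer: 83/567514149 ≈ 1.4625e-7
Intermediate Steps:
Y(s) = 4 - s/415
1/(6837515 + Y(Q*(-30))) = 1/(6837515 + (4 - 12*(-30)/415)) = 1/(6837515 + (4 - 1/415*(-360))) = 1/(6837515 + (4 + 72/83)) = 1/(6837515 + 404/83) = 1/(567514149/83) = 83/567514149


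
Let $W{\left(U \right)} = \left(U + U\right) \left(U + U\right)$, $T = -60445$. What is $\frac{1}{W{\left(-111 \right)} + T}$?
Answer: $- \frac{1}{11161} \approx -8.9598 \cdot 10^{-5}$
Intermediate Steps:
$W{\left(U \right)} = 4 U^{2}$ ($W{\left(U \right)} = 2 U 2 U = 4 U^{2}$)
$\frac{1}{W{\left(-111 \right)} + T} = \frac{1}{4 \left(-111\right)^{2} - 60445} = \frac{1}{4 \cdot 12321 - 60445} = \frac{1}{49284 - 60445} = \frac{1}{-11161} = - \frac{1}{11161}$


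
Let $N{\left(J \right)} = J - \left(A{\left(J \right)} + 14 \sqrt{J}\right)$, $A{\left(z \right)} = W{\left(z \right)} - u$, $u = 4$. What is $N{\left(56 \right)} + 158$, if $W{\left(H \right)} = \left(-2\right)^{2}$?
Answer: $214 - 28 \sqrt{14} \approx 109.23$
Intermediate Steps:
$W{\left(H \right)} = 4$
$A{\left(z \right)} = 0$ ($A{\left(z \right)} = 4 - 4 = 0$)
$N{\left(J \right)} = J - 14 \sqrt{J}$ ($N{\left(J \right)} = J - \left(0 + 14 \sqrt{J}\right) = J - 14 \sqrt{J}$)
$N{\left(56 \right)} + 158 = \left(56 - 14 \sqrt{56}\right) + 158 = \left(56 - 14 \cdot 2 \sqrt{14}\right) + 158 = \left(56 - 28 \sqrt{14}\right) + 158 = 214 - 28 \sqrt{14}$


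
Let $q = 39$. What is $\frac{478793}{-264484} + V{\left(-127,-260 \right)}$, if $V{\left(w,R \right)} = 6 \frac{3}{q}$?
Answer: $- \frac{4637405}{3438292} \approx -1.3488$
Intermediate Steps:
$V{\left(w,R \right)} = \frac{6}{13}$ ($V{\left(w,R \right)} = 6 \cdot \frac{3}{39} = 6 \cdot 3 \cdot \frac{1}{39} = 6 \cdot \frac{1}{13} = \frac{6}{13}$)
$\frac{478793}{-264484} + V{\left(-127,-260 \right)} = \frac{478793}{-264484} + \frac{6}{13} = 478793 \left(- \frac{1}{264484}\right) + \frac{6}{13} = - \frac{478793}{264484} + \frac{6}{13} = - \frac{4637405}{3438292}$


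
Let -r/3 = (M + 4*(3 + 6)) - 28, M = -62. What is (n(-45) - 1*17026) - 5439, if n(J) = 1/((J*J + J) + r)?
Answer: -48120029/2142 ≈ -22465.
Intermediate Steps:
r = 162 (r = -3*((-62 + 4*(3 + 6)) - 28) = -3*((-62 + 4*9) - 28) = -3*((-62 + 36) - 28) = -3*(-26 - 28) = -3*(-54) = 162)
n(J) = 1/(162 + J + J²) (n(J) = 1/((J*J + J) + 162) = 1/((J² + J) + 162) = 1/((J + J²) + 162) = 1/(162 + J + J²))
(n(-45) - 1*17026) - 5439 = (1/(162 - 45 + (-45)²) - 1*17026) - 5439 = (1/(162 - 45 + 2025) - 17026) - 5439 = (1/2142 - 17026) - 5439 = -36469691/2142 - 5439 = -48120029/2142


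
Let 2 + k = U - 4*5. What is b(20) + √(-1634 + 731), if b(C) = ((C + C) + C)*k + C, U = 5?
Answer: -1000 + I*√903 ≈ -1000.0 + 30.05*I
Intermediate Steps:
k = -17 (k = -2 + (5 - 4*5) = -2 + (5 - 20) = -2 - 15 = -17)
b(C) = -50*C (b(C) = ((C + C) + C)*(-17) + C = (2*C + C)*(-17) + C = (3*C)*(-17) + C = -51*C + C = -50*C)
b(20) + √(-1634 + 731) = -50*20 + √(-1634 + 731) = -1000 + √(-903) = -1000 + I*√903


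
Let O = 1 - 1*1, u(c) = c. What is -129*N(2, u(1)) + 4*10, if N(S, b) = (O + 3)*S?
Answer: -734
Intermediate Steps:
O = 0 (O = 1 - 1 = 0)
N(S, b) = 3*S (N(S, b) = (0 + 3)*S = 3*S)
-129*N(2, u(1)) + 4*10 = -387*2 + 4*10 = -129*6 + 40 = -774 + 40 = -734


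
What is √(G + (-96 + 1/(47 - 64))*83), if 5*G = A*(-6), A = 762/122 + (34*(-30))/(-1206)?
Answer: 3*I*√107024517454845/347395 ≈ 89.339*I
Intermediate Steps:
A = 86951/12261 (A = 762*(1/122) - 1020*(-1/1206) = 381/61 + 170/201 = 86951/12261 ≈ 7.0917)
G = -173902/20435 (G = ((86951/12261)*(-6))/5 = (⅕)*(-173902/4087) = -173902/20435 ≈ -8.5100)
√(G + (-96 + 1/(47 - 64))*83) = √(-173902/20435 + (-96 + 1/(47 - 64))*83) = √(-173902/20435 + (-96 + 1/(-17))*83) = √(-173902/20435 + (-96 - 1/17)*83) = √(-173902/20435 - 1633/17*83) = √(-173902/20435 - 135539/17) = √(-2772695799/347395) = 3*I*√107024517454845/347395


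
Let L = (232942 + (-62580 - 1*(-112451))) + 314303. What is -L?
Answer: -597116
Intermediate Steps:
L = 597116 (L = (232942 + (-62580 + 112451)) + 314303 = (232942 + 49871) + 314303 = 282813 + 314303 = 597116)
-L = -1*597116 = -597116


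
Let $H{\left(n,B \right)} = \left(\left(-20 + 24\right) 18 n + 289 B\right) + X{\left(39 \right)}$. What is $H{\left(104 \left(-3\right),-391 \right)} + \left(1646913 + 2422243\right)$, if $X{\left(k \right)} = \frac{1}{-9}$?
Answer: $\frac{35403236}{9} \approx 3.9337 \cdot 10^{6}$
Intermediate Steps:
$X{\left(k \right)} = - \frac{1}{9}$
$H{\left(n,B \right)} = - \frac{1}{9} + 72 n + 289 B$ ($H{\left(n,B \right)} = \left(\left(-20 + 24\right) 18 n + 289 B\right) - \frac{1}{9} = \left(4 \cdot 18 n + 289 B\right) - \frac{1}{9} = \left(72 n + 289 B\right) - \frac{1}{9} = - \frac{1}{9} + 72 n + 289 B$)
$H{\left(104 \left(-3\right),-391 \right)} + \left(1646913 + 2422243\right) = \left(- \frac{1}{9} + 72 \cdot 104 \left(-3\right) + 289 \left(-391\right)\right) + \left(1646913 + 2422243\right) = \left(- \frac{1}{9} + 72 \left(-312\right) - 112999\right) + 4069156 = \left(- \frac{1}{9} - 22464 - 112999\right) + 4069156 = - \frac{1219168}{9} + 4069156 = \frac{35403236}{9}$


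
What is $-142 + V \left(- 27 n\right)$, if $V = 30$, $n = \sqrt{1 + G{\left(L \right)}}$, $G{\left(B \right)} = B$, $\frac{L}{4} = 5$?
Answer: $-142 - 810 \sqrt{21} \approx -3853.9$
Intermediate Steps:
$L = 20$ ($L = 4 \cdot 5 = 20$)
$n = \sqrt{21}$ ($n = \sqrt{1 + 20} = \sqrt{21} \approx 4.5826$)
$-142 + V \left(- 27 n\right) = -142 + 30 \left(- 27 \sqrt{21}\right) = -142 - 810 \sqrt{21}$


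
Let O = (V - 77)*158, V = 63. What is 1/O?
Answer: -1/2212 ≈ -0.00045208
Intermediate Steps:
O = -2212 (O = (63 - 77)*158 = -14*158 = -2212)
1/O = 1/(-2212) = -1/2212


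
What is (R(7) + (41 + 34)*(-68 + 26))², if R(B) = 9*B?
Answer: 9529569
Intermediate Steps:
(R(7) + (41 + 34)*(-68 + 26))² = (9*7 + (41 + 34)*(-68 + 26))² = (63 + 75*(-42))² = (63 - 3150)² = (-3087)² = 9529569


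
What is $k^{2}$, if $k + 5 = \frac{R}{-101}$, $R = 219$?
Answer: $\frac{524176}{10201} \approx 51.385$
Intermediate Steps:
$k = - \frac{724}{101}$ ($k = -5 + \frac{219}{-101} = -5 + 219 \left(- \frac{1}{101}\right) = -5 - \frac{219}{101} = - \frac{724}{101} \approx -7.1683$)
$k^{2} = \left(- \frac{724}{101}\right)^{2} = \frac{524176}{10201}$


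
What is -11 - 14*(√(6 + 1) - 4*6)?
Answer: 325 - 14*√7 ≈ 287.96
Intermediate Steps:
-11 - 14*(√(6 + 1) - 4*6) = -11 - 14*(√7 - 24) = -11 - 14*(-24 + √7) = -11 + (336 - 14*√7) = 325 - 14*√7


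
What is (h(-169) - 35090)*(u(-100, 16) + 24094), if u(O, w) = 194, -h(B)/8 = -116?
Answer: -829726656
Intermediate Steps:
h(B) = 928 (h(B) = -8*(-116) = 928)
(h(-169) - 35090)*(u(-100, 16) + 24094) = (928 - 35090)*(194 + 24094) = -34162*24288 = -829726656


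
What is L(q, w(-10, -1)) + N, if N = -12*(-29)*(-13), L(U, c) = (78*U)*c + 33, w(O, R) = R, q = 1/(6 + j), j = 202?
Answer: -35931/8 ≈ -4491.4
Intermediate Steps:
q = 1/208 (q = 1/(6 + 202) = 1/208 ≈ 0.0048077)
L(U, c) = 33 + 78*U*c (L(U, c) = 78*U*c + 33 = 33 + 78*U*c)
N = -4524 (N = 348*(-13) = -4524)
L(q, w(-10, -1)) + N = (33 + 78*(1/208)*(-1)) - 4524 = (33 - 3/8) - 4524 = 261/8 - 4524 = -35931/8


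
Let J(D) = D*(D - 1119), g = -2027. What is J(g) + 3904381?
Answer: 10281323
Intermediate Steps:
J(D) = D*(-1119 + D)
J(g) + 3904381 = -2027*(-1119 - 2027) + 3904381 = -2027*(-3146) + 3904381 = 6376942 + 3904381 = 10281323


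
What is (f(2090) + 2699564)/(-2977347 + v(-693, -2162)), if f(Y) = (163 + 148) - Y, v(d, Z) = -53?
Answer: -539557/595480 ≈ -0.90609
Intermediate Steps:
f(Y) = 311 - Y
(f(2090) + 2699564)/(-2977347 + v(-693, -2162)) = ((311 - 1*2090) + 2699564)/(-2977347 - 53) = ((311 - 2090) + 2699564)/(-2977400) = (-1779 + 2699564)*(-1/2977400) = 2697785*(-1/2977400) = -539557/595480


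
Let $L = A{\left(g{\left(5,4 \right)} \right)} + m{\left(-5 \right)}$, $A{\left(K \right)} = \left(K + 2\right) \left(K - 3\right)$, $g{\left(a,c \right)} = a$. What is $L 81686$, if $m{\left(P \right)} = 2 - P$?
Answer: $1715406$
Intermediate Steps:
$A{\left(K \right)} = \left(-3 + K\right) \left(2 + K\right)$ ($A{\left(K \right)} = \left(2 + K\right) \left(-3 + K\right) = \left(-3 + K\right) \left(2 + K\right)$)
$L = 21$ ($L = \left(-6 + 5^{2} - 5\right) + \left(2 - -5\right) = \left(-6 + 25 - 5\right) + \left(2 + 5\right) = 14 + 7 = 21$)
$L 81686 = 21 \cdot 81686 = 1715406$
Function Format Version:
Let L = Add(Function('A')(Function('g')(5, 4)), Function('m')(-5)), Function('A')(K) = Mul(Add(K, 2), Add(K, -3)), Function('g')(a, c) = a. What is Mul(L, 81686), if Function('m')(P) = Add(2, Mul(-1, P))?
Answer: 1715406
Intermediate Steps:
Function('A')(K) = Mul(Add(-3, K), Add(2, K)) (Function('A')(K) = Mul(Add(2, K), Add(-3, K)) = Mul(Add(-3, K), Add(2, K)))
L = 21 (L = Add(Add(-6, Pow(5, 2), Mul(-1, 5)), Add(2, Mul(-1, -5))) = Add(Add(-6, 25, -5), Add(2, 5)) = Add(14, 7) = 21)
Mul(L, 81686) = Mul(21, 81686) = 1715406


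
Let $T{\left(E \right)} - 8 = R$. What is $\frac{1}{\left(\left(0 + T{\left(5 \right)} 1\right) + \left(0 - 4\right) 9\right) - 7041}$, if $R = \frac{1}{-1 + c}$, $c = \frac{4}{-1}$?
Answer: $- \frac{5}{35346} \approx -0.00014146$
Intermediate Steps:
$c = -4$ ($c = 4 \left(-1\right) = -4$)
$R = - \frac{1}{5}$ ($R = \frac{1}{-1 - 4} = \frac{1}{-5} = - \frac{1}{5} \approx -0.2$)
$T{\left(E \right)} = \frac{39}{5}$ ($T{\left(E \right)} = 8 - \frac{1}{5} = \frac{39}{5}$)
$\frac{1}{\left(\left(0 + T{\left(5 \right)} 1\right) + \left(0 - 4\right) 9\right) - 7041} = \frac{1}{\left(\left(0 + \frac{39}{5} \cdot 1\right) + \left(0 - 4\right) 9\right) - 7041} = \frac{1}{\left(\left(0 + \frac{39}{5}\right) + \left(0 - 4\right) 9\right) - 7041} = \frac{1}{\left(\frac{39}{5} - 36\right) - 7041} = \frac{1}{- \frac{141}{5} - 7041} = \frac{1}{- \frac{35346}{5}} = - \frac{5}{35346}$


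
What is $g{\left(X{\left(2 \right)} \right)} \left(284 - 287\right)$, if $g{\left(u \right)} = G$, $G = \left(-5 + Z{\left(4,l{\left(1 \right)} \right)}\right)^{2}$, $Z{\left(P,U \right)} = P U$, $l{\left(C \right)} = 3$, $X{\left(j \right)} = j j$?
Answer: $-147$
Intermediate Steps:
$X{\left(j \right)} = j^{2}$
$G = 49$ ($G = \left(-5 + 4 \cdot 3\right)^{2} = \left(-5 + 12\right)^{2} = 7^{2} = 49$)
$g{\left(u \right)} = 49$
$g{\left(X{\left(2 \right)} \right)} \left(284 - 287\right) = 49 \left(284 - 287\right) = 49 \left(-3\right) = -147$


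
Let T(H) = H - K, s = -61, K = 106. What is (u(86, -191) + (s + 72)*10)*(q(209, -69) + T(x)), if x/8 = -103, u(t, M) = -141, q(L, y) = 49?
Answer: 27311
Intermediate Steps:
x = -824 (x = 8*(-103) = -824)
T(H) = -106 + H (T(H) = H - 1*106 = H - 106 = -106 + H)
(u(86, -191) + (s + 72)*10)*(q(209, -69) + T(x)) = (-141 + (-61 + 72)*10)*(49 + (-106 - 824)) = (-141 + 11*10)*(49 - 930) = (-141 + 110)*(-881) = -31*(-881) = 27311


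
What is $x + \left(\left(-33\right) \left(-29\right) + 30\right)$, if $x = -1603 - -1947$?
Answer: $1331$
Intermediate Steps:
$x = 344$ ($x = -1603 + 1947 = 344$)
$x + \left(\left(-33\right) \left(-29\right) + 30\right) = 344 + \left(\left(-33\right) \left(-29\right) + 30\right) = 344 + \left(957 + 30\right) = 344 + 987 = 1331$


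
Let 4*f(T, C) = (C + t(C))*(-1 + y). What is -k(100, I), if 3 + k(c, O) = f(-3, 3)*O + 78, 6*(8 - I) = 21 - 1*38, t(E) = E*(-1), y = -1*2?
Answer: -75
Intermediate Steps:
y = -2
t(E) = -E
I = 65/6 (I = 8 - (21 - 1*38)/6 = 8 - (21 - 38)/6 = 8 - ⅙*(-17) = 8 + 17/6 = 65/6 ≈ 10.833)
f(T, C) = 0 (f(T, C) = ((C - C)*(-1 - 2))/4 = (0*(-3))/4 = (¼)*0 = 0)
k(c, O) = 75 (k(c, O) = -3 + (0*O + 78) = -3 + (0 + 78) = -3 + 78 = 75)
-k(100, I) = -1*75 = -75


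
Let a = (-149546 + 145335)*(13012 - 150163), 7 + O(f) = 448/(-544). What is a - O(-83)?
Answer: 9818228770/17 ≈ 5.7754e+8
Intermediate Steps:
O(f) = -133/17 (O(f) = -7 + 448/(-544) = -7 + 448*(-1/544) = -7 - 14/17 = -133/17)
a = 577542861 (a = -4211*(-137151) = 577542861)
a - O(-83) = 577542861 - 1*(-133/17) = 577542861 + 133/17 = 9818228770/17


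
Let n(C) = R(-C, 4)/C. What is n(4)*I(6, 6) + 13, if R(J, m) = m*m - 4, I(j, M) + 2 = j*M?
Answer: 115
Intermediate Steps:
I(j, M) = -2 + M*j (I(j, M) = -2 + j*M = -2 + M*j)
R(J, m) = -4 + m² (R(J, m) = m² - 4 = -4 + m²)
n(C) = 12/C (n(C) = (-4 + 4²)/C = (-4 + 16)/C = 12/C)
n(4)*I(6, 6) + 13 = (12/4)*(-2 + 6*6) + 13 = (12*(¼))*(-2 + 36) + 13 = 3*34 + 13 = 102 + 13 = 115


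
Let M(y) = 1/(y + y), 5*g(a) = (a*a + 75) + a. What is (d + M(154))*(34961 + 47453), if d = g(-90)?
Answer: 20522610659/154 ≈ 1.3326e+8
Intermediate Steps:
g(a) = 15 + a/5 + a²/5 (g(a) = ((a*a + 75) + a)/5 = ((a² + 75) + a)/5 = ((75 + a²) + a)/5 = (75 + a + a²)/5 = 15 + a/5 + a²/5)
d = 1617 (d = 15 + (⅕)*(-90) + (⅕)*(-90)² = 15 - 18 + (⅕)*8100 = 15 - 18 + 1620 = 1617)
M(y) = 1/(2*y)
(d + M(154))*(34961 + 47453) = (1617 + (½)/154)*(34961 + 47453) = (1617 + (½)*(1/154))*82414 = (1617 + 1/308)*82414 = (498037/308)*82414 = 20522610659/154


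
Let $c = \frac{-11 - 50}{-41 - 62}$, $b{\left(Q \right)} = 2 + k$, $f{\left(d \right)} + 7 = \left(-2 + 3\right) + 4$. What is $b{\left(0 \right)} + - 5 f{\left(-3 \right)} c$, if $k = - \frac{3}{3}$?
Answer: $\frac{713}{103} \approx 6.9223$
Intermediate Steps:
$f{\left(d \right)} = -2$ ($f{\left(d \right)} = -7 + \left(\left(-2 + 3\right) + 4\right) = -7 + \left(1 + 4\right) = -7 + 5 = -2$)
$k = -1$ ($k = \left(-3\right) \frac{1}{3} = -1$)
$b{\left(Q \right)} = 1$ ($b{\left(Q \right)} = 2 - 1 = 1$)
$c = \frac{61}{103}$ ($c = - \frac{61}{-103} = \left(-61\right) \left(- \frac{1}{103}\right) = \frac{61}{103} \approx 0.59223$)
$b{\left(0 \right)} + - 5 f{\left(-3 \right)} c = 1 + \left(-5\right) \left(-2\right) \frac{61}{103} = 1 + 10 \cdot \frac{61}{103} = 1 + \frac{610}{103} = \frac{713}{103}$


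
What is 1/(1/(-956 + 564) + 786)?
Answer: 392/308111 ≈ 0.0012723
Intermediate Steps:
1/(1/(-956 + 564) + 786) = 1/(1/(-392) + 786) = 1/(-1/392 + 786) = 1/(308111/392) = 392/308111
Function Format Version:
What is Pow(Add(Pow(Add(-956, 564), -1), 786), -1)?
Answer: Rational(392, 308111) ≈ 0.0012723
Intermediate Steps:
Pow(Add(Pow(Add(-956, 564), -1), 786), -1) = Pow(Add(Pow(-392, -1), 786), -1) = Pow(Add(Rational(-1, 392), 786), -1) = Pow(Rational(308111, 392), -1) = Rational(392, 308111)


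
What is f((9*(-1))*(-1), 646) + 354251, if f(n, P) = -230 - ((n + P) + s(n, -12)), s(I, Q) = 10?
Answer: 353356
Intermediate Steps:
f(n, P) = -240 - P - n (f(n, P) = -230 - ((n + P) + 10) = -230 - ((P + n) + 10) = -230 - (10 + P + n) = -230 + (-10 - P - n) = -240 - P - n)
f((9*(-1))*(-1), 646) + 354251 = (-240 - 1*646 - 9*(-1)*(-1)) + 354251 = (-240 - 646 - (-9)*(-1)) + 354251 = (-240 - 646 - 1*9) + 354251 = (-240 - 646 - 9) + 354251 = -895 + 354251 = 353356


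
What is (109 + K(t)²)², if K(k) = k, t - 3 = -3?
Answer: 11881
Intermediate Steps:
t = 0 (t = 3 - 3 = 0)
(109 + K(t)²)² = (109 + 0²)² = (109 + 0)² = 109² = 11881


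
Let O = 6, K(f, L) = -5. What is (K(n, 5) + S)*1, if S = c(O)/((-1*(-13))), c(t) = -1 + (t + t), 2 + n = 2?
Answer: -54/13 ≈ -4.1538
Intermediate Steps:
n = 0 (n = -2 + 2 = 0)
c(t) = -1 + 2*t
S = 11/13 (S = (-1 + 2*6)/((-1*(-13))) = (-1 + 12)/13 = 11*(1/13) = 11/13 ≈ 0.84615)
(K(n, 5) + S)*1 = (-5 + 11/13)*1 = -54/13*1 = -54/13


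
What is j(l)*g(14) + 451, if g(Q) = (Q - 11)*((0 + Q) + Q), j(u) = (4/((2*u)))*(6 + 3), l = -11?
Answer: 3449/11 ≈ 313.55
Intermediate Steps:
j(u) = 18/u (j(u) = (4*(1/(2*u)))*9 = (2/u)*9 = 18/u)
g(Q) = 2*Q*(-11 + Q) (g(Q) = (-11 + Q)*(Q + Q) = (-11 + Q)*(2*Q) = 2*Q*(-11 + Q))
j(l)*g(14) + 451 = (18/(-11))*(2*14*(-11 + 14)) + 451 = (18*(-1/11))*(2*14*3) + 451 = -18/11*84 + 451 = -1512/11 + 451 = 3449/11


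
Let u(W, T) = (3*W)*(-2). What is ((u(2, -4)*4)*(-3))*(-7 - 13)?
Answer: -2880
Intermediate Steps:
u(W, T) = -6*W
((u(2, -4)*4)*(-3))*(-7 - 13) = ((-6*2*4)*(-3))*(-7 - 13) = (-12*4*(-3))*(-20) = -48*(-3)*(-20) = 144*(-20) = -2880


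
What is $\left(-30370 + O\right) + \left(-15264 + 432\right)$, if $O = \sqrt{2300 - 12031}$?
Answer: $-45202 + i \sqrt{9731} \approx -45202.0 + 98.646 i$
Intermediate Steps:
$O = i \sqrt{9731}$ ($O = \sqrt{-9731} = i \sqrt{9731} \approx 98.646 i$)
$\left(-30370 + O\right) + \left(-15264 + 432\right) = \left(-30370 + i \sqrt{9731}\right) + \left(-15264 + 432\right) = \left(-30370 + i \sqrt{9731}\right) - 14832 = -45202 + i \sqrt{9731}$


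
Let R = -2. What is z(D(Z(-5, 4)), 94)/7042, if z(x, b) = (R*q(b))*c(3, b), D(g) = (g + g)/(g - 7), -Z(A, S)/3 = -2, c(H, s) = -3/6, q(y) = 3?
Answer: 3/7042 ≈ 0.00042602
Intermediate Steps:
c(H, s) = -½ (c(H, s) = -3*⅙ = -½)
Z(A, S) = 6 (Z(A, S) = -3*(-2) = 6)
D(g) = 2*g/(-7 + g) (D(g) = (2*g)/(-7 + g) = 2*g/(-7 + g))
z(x, b) = 3 (z(x, b) = -2*3*(-½) = -6*(-½) = 3)
z(D(Z(-5, 4)), 94)/7042 = 3/7042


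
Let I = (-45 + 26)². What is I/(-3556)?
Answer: -361/3556 ≈ -0.10152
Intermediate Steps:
I = 361 (I = (-19)² = 361)
I/(-3556) = 361/(-3556) = 361*(-1/3556) = -361/3556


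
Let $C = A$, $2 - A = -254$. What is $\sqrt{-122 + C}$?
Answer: $\sqrt{134} \approx 11.576$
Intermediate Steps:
$A = 256$ ($A = 2 - -254 = 2 + 254 = 256$)
$C = 256$
$\sqrt{-122 + C} = \sqrt{-122 + 256} = \sqrt{134}$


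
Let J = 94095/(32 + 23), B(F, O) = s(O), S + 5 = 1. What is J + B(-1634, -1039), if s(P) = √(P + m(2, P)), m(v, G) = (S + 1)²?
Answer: 18819/11 + I*√1030 ≈ 1710.8 + 32.094*I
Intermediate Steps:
S = -4 (S = -5 + 1 = -4)
m(v, G) = 9 (m(v, G) = (-4 + 1)² = (-3)² = 9)
s(P) = √(9 + P) (s(P) = √(P + 9) = √(9 + P))
B(F, O) = √(9 + O)
J = 18819/11 (J = 94095/55 = 94095*(1/55) = 18819/11 ≈ 1710.8)
J + B(-1634, -1039) = 18819/11 + √(9 - 1039) = 18819/11 + √(-1030) = 18819/11 + I*√1030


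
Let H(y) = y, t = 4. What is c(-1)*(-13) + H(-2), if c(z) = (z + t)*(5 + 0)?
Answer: -197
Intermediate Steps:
c(z) = 20 + 5*z (c(z) = (z + 4)*(5 + 0) = (4 + z)*5 = 20 + 5*z)
c(-1)*(-13) + H(-2) = (20 + 5*(-1))*(-13) - 2 = (20 - 5)*(-13) - 2 = 15*(-13) - 2 = -195 - 2 = -197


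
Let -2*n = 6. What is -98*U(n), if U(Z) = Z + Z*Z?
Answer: -588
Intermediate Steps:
n = -3 (n = -½*6 = -3)
U(Z) = Z + Z²
-98*U(n) = -(-294)*(1 - 3) = -(-294)*(-2) = -98*6 = -588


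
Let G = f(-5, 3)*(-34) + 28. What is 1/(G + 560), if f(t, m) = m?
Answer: 1/486 ≈ 0.0020576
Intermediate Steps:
G = -74 (G = 3*(-34) + 28 = -102 + 28 = -74)
1/(G + 560) = 1/(-74 + 560) = 1/486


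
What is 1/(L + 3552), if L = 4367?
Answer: 1/7919 ≈ 0.00012628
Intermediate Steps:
1/(L + 3552) = 1/(4367 + 3552) = 1/7919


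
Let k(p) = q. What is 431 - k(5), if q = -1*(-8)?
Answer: 423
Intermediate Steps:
q = 8
k(p) = 8
431 - k(5) = 431 - 1*8 = 431 - 8 = 423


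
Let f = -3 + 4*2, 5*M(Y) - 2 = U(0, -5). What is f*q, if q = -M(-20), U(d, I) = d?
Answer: -2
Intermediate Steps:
M(Y) = ⅖ (M(Y) = ⅖ + (⅕)*0 = ⅖ + 0 = ⅖)
f = 5 (f = -3 + 8 = 5)
q = -⅖ (q = -1*⅖ = -⅖ ≈ -0.40000)
f*q = 5*(-⅖) = -2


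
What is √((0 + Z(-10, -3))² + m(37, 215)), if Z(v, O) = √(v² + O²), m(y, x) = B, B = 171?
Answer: 2*√70 ≈ 16.733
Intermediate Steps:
m(y, x) = 171
Z(v, O) = √(O² + v²)
√((0 + Z(-10, -3))² + m(37, 215)) = √((0 + √((-3)² + (-10)²))² + 171) = √((0 + √(9 + 100))² + 171) = √((0 + √109)² + 171) = √((√109)² + 171) = √(109 + 171) = √280 = 2*√70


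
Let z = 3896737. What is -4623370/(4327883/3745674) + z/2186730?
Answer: -416142627011646919/103999028490 ≈ -4.0014e+6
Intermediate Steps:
-4623370/(4327883/3745674) + z/2186730 = -4623370/(4327883/3745674) + 3896737/2186730 = -4623370/(4327883*(1/3745674)) + 3896737*(1/2186730) = -4623370/4327883/3745674 + 299749/168210 = -4623370*3745674/4327883 + 299749/168210 = -17317636801380/4327883 + 299749/168210 = -416142627011646919/103999028490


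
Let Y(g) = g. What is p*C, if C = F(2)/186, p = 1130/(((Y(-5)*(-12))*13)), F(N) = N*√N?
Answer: 113*√2/7254 ≈ 0.022030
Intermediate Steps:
F(N) = N^(3/2)
p = 113/78 (p = 1130/((-5*(-12)*13)) = 1130/((60*13)) = 1130/780 = 1130*(1/780) = 113/78 ≈ 1.4487)
C = √2/93 (C = 2^(3/2)/186 = (2*√2)*(1/186) = √2/93 ≈ 0.015207)
p*C = 113*(√2/93)/78 = 113*√2/7254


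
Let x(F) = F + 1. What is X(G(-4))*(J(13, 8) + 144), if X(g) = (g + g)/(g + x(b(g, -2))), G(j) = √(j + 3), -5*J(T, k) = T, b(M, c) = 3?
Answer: 1414/85 + 5656*I/85 ≈ 16.635 + 66.541*I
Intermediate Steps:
x(F) = 1 + F
J(T, k) = -T/5
G(j) = √(3 + j)
X(g) = 2*g/(4 + g) (X(g) = (g + g)/(g + (1 + 3)) = (2*g)/(g + 4) = (2*g)/(4 + g) = 2*g/(4 + g))
X(G(-4))*(J(13, 8) + 144) = (2*√(3 - 4)/(4 + √(3 - 4)))*(-⅕*13 + 144) = (2*√(-1)/(4 + √(-1)))*(-13/5 + 144) = (2*I/(4 + I))*(707/5) = (2*I*((4 - I)/17))*(707/5) = (2*I*(4 - I)/17)*(707/5) = 1414*I*(4 - I)/85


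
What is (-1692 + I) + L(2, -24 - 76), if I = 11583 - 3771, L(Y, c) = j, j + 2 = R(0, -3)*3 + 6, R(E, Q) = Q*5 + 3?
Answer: 6088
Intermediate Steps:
R(E, Q) = 3 + 5*Q (R(E, Q) = 5*Q + 3 = 3 + 5*Q)
j = -32 (j = -2 + ((3 + 5*(-3))*3 + 6) = -2 + ((3 - 15)*3 + 6) = -2 + (-12*3 + 6) = -2 + (-36 + 6) = -2 - 30 = -32)
L(Y, c) = -32
I = 7812
(-1692 + I) + L(2, -24 - 76) = (-1692 + 7812) - 32 = 6120 - 32 = 6088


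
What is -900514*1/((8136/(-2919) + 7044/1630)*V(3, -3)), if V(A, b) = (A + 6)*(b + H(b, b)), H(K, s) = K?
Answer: 357051549715/32848902 ≈ 10870.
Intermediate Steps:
V(A, b) = 2*b*(6 + A) (V(A, b) = (A + 6)*(b + b) = (6 + A)*(2*b) = 2*b*(6 + A))
-900514*1/((8136/(-2919) + 7044/1630)*V(3, -3)) = -900514*(-1/(6*(6 + 3)*(8136/(-2919) + 7044/1630))) = -900514*(-1/(54*(8136*(-1/2919) + 7044*(1/1630)))) = -900514*(-1/(54*(-2712/973 + 3522/815))) = -900514/((1216626/792995)*(-54)) = -900514/(-65697804/792995) = -900514*(-792995/65697804) = 357051549715/32848902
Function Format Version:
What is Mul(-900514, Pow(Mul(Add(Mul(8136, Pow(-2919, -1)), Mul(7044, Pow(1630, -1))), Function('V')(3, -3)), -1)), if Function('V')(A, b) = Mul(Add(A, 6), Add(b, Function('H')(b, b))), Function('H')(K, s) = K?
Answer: Rational(357051549715, 32848902) ≈ 10870.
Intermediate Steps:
Function('V')(A, b) = Mul(2, b, Add(6, A)) (Function('V')(A, b) = Mul(Add(A, 6), Add(b, b)) = Mul(Add(6, A), Mul(2, b)) = Mul(2, b, Add(6, A)))
Mul(-900514, Pow(Mul(Add(Mul(8136, Pow(-2919, -1)), Mul(7044, Pow(1630, -1))), Function('V')(3, -3)), -1)) = Mul(-900514, Pow(Mul(Add(Mul(8136, Pow(-2919, -1)), Mul(7044, Pow(1630, -1))), Mul(2, -3, Add(6, 3))), -1)) = Mul(-900514, Pow(Mul(Add(Mul(8136, Rational(-1, 2919)), Mul(7044, Rational(1, 1630))), Mul(2, -3, 9)), -1)) = Mul(-900514, Pow(Mul(Add(Rational(-2712, 973), Rational(3522, 815)), -54), -1)) = Mul(-900514, Pow(Mul(Rational(1216626, 792995), -54), -1)) = Mul(-900514, Pow(Rational(-65697804, 792995), -1)) = Mul(-900514, Rational(-792995, 65697804)) = Rational(357051549715, 32848902)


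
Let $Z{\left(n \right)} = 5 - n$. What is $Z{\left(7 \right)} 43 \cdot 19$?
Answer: $-1634$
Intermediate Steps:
$Z{\left(7 \right)} 43 \cdot 19 = \left(5 - 7\right) 43 \cdot 19 = \left(-2\right) 43 \cdot 19 = \left(-86\right) 19 = -1634$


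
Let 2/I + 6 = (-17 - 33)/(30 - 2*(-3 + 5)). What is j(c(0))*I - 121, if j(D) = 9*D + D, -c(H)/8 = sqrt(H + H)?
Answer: -121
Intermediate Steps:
c(H) = -8*sqrt(2)*sqrt(H) (c(H) = -8*sqrt(H + H) = -8*sqrt(2)*sqrt(H))
j(D) = 10*D
I = -26/103 (I = 2/(-6 + (-17 - 33)/(30 - 2*(-3 + 5))) = 2/(-6 - 50/(30 - 2*2)) = 2/(-6 - 50/(30 - 4)) = 2/(-6 - 50/26) = 2/(-6 - 50*1/26) = 2/(-6 - 25/13) = 2/(-103/13) = 2*(-13/103) = -26/103 ≈ -0.25243)
j(c(0))*I - 121 = (10*(-8*sqrt(2)*sqrt(0)))*(-26/103) - 121 = (10*(-8*sqrt(2)*0))*(-26/103) - 121 = (10*0)*(-26/103) - 121 = 0*(-26/103) - 121 = 0 - 121 = -121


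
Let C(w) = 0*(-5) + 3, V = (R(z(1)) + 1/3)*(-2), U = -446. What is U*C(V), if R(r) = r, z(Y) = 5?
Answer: -1338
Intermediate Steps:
V = -32/3 (V = (5 + 1/3)*(-2) = (5 + ⅓)*(-2) = (16/3)*(-2) = -32/3 ≈ -10.667)
C(w) = 3 (C(w) = 0 + 3 = 3)
U*C(V) = -446*3 = -1338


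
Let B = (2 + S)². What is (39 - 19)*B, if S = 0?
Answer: 80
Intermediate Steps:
B = 4 (B = (2 + 0)² = 2² = 4)
(39 - 19)*B = (39 - 19)*4 = 20*4 = 80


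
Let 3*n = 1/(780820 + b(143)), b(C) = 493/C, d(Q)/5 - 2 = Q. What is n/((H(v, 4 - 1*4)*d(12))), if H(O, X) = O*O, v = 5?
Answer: 143/586203203250 ≈ 2.4394e-10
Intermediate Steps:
d(Q) = 10 + 5*Q
H(O, X) = O**2
n = 143/334973259 (n = 1/(3*(780820 + 493/143)) = 1/(3*(111657753/143)) = (1/3)*(143/111657753) = 143/334973259 ≈ 4.2690e-7)
n/((H(v, 4 - 1*4)*d(12))) = 143/(334973259*((5**2*(10 + 5*12)))) = 143/(334973259*((25*(10 + 60)))) = 143/(334973259*((25*70))) = (143/334973259)/1750 = (143/334973259)*(1/1750) = 143/586203203250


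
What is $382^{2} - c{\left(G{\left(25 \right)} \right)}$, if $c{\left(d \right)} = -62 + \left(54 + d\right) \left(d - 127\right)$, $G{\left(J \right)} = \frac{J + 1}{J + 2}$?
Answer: $\frac{111473846}{729} \approx 1.5291 \cdot 10^{5}$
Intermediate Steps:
$G{\left(J \right)} = \frac{1 + J}{2 + J}$
$c{\left(d \right)} = -62 + \left(-127 + d\right) \left(54 + d\right)$ ($c{\left(d \right)} = -62 + \left(54 + d\right) \left(-127 + d\right) = -62 + \left(-127 + d\right) \left(54 + d\right)$)
$382^{2} - c{\left(G{\left(25 \right)} \right)} = 382^{2} - \left(-6920 + \left(\frac{1 + 25}{2 + 25}\right)^{2} - 73 \frac{1 + 25}{2 + 25}\right) = 145924 - \left(-6920 + \left(\frac{1}{27} \cdot 26\right)^{2} - 73 \cdot \frac{1}{27} \cdot 26\right) = 145924 - \left(-6920 + \left(\frac{26}{27}\right)^{2} - \frac{1898}{27}\right) = 145924 - \left(-6920 + \frac{676}{729} - \frac{1898}{27}\right) = 145924 - - \frac{5095250}{729} = 145924 + \frac{5095250}{729} = \frac{111473846}{729}$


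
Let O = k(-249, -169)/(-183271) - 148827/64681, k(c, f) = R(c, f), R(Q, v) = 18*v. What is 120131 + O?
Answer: 1424024001059666/11854151551 ≈ 1.2013e+5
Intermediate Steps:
k(c, f) = 18*f
O = -27078913515/11854151551 (O = (18*(-169))/(-183271) - 148827/64681 = -3042*(-1/183271) - 148827*1/64681 = 3042/183271 - 148827/64681 = -27078913515/11854151551 ≈ -2.2843)
120131 + O = 120131 - 27078913515/11854151551 = 1424024001059666/11854151551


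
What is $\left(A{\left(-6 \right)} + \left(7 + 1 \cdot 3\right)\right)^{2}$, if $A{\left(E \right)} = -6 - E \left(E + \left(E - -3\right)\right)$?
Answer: $2500$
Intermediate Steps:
$A{\left(E \right)} = -6 - E \left(3 + 2 E\right)$ ($A{\left(E \right)} = -6 - E \left(E + \left(E + 3\right)\right) = -6 - E \left(E + \left(3 + E\right)\right) = -6 - E \left(3 + 2 E\right)$)
$\left(A{\left(-6 \right)} + \left(7 + 1 \cdot 3\right)\right)^{2} = \left(\left(-6 - -18 - 2 \left(-6\right)^{2}\right) + \left(7 + 1 \cdot 3\right)\right)^{2} = \left(\left(-6 + 18 - 72\right) + \left(7 + 3\right)\right)^{2} = \left(\left(-6 + 18 - 72\right) + 10\right)^{2} = \left(-60 + 10\right)^{2} = \left(-50\right)^{2} = 2500$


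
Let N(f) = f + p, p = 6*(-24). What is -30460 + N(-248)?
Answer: -30852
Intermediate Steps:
p = -144
N(f) = -144 + f (N(f) = f - 144 = -144 + f)
-30460 + N(-248) = -30460 + (-144 - 248) = -30460 - 392 = -30852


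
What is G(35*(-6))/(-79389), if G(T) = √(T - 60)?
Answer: -I*√30/26463 ≈ -0.00020698*I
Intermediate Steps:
G(T) = √(-60 + T)
G(35*(-6))/(-79389) = √(-60 + 35*(-6))/(-79389) = √(-60 - 210)*(-1/79389) = √(-270)*(-1/79389) = (3*I*√30)*(-1/79389) = -I*√30/26463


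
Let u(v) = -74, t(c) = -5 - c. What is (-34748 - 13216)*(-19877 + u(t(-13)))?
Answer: 956929764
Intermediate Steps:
(-34748 - 13216)*(-19877 + u(t(-13))) = (-34748 - 13216)*(-19877 - 74) = -47964*(-19951) = 956929764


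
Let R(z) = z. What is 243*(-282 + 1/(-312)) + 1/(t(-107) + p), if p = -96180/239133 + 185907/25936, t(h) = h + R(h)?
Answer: -3053349789504369779/44557027572408 ≈ -68527.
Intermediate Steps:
t(h) = 2*h (t(h) = h + h = 2*h)
p = 13987324717/2067384496 (p = -96180*1/239133 + 185907*(1/25936) = -32060/79711 + 185907/25936 = 13987324717/2067384496 ≈ 6.7657)
243*(-282 + 1/(-312)) + 1/(t(-107) + p) = 243*(-282 + 1/(-312)) + 1/(2*(-107) + 13987324717/2067384496) = 243*(-282 - 1/312) + 1/(-214 + 13987324717/2067384496) = 243*(-87985/312) + 1/(-428432957427/2067384496) = -7126785/104 - 2067384496/428432957427 = -3053349789504369779/44557027572408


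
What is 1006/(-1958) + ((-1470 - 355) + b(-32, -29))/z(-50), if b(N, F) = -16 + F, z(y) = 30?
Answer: -184582/2937 ≈ -62.847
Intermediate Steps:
1006/(-1958) + ((-1470 - 355) + b(-32, -29))/z(-50) = 1006/(-1958) + ((-1470 - 355) + (-16 - 29))/30 = 1006*(-1/1958) + (-1825 - 45)*(1/30) = -503/979 - 1870*1/30 = -503/979 - 187/3 = -184582/2937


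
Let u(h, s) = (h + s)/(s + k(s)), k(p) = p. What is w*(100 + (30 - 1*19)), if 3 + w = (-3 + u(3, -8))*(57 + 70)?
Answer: -611499/16 ≈ -38219.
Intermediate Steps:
u(h, s) = (h + s)/(2*s) (u(h, s) = (h + s)/(s + s) = (h + s)/((2*s)) = (h + s)*(1/(2*s)) = (h + s)/(2*s))
w = -5509/16 (w = -3 + (-3 + (½)*(3 - 8)/(-8))*(57 + 70) = -3 + (-3 + (½)*(-⅛)*(-5))*127 = -3 + (-3 + 5/16)*127 = -3 - 43/16*127 = -3 - 5461/16 = -5509/16 ≈ -344.31)
w*(100 + (30 - 1*19)) = -5509*(100 + (30 - 1*19))/16 = -5509*(100 + (30 - 19))/16 = -5509*(100 + 11)/16 = -5509/16*111 = -611499/16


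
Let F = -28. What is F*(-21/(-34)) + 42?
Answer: 420/17 ≈ 24.706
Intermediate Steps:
F*(-21/(-34)) + 42 = -(-588)/(-34) + 42 = -(-588)*(-1)/34 + 42 = -28*21/34 + 42 = -294/17 + 42 = 420/17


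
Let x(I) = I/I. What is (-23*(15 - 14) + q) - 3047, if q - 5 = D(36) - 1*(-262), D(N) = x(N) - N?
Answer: -2838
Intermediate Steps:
x(I) = 1
D(N) = 1 - N
q = 232 (q = 5 + ((1 - 1*36) - 1*(-262)) = 5 + ((1 - 36) + 262) = 5 + (-35 + 262) = 5 + 227 = 232)
(-23*(15 - 14) + q) - 3047 = (-23*(15 - 14) + 232) - 3047 = (-23*1 + 232) - 3047 = (-23 + 232) - 3047 = 209 - 3047 = -2838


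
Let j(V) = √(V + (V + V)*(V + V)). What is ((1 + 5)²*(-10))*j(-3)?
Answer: -360*√33 ≈ -2068.0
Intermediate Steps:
j(V) = √(V + 4*V²) (j(V) = √(V + (2*V)*(2*V)) = √(V + 4*V²))
((1 + 5)²*(-10))*j(-3) = ((1 + 5)²*(-10))*√(-3*(1 + 4*(-3))) = (6²*(-10))*√(-3*(1 - 12)) = (36*(-10))*√(-3*(-11)) = -360*√33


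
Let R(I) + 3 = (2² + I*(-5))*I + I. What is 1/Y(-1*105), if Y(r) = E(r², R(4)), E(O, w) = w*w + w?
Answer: 1/3906 ≈ 0.00025602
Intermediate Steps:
R(I) = -3 + I + I*(4 - 5*I) (R(I) = -3 + ((2² + I*(-5))*I + I) = -3 + ((4 - 5*I)*I + I) = -3 + (I*(4 - 5*I) + I) = -3 + (I + I*(4 - 5*I)) = -3 + I + I*(4 - 5*I))
E(O, w) = w + w² (E(O, w) = w² + w = w + w²)
Y(r) = 3906 (Y(r) = (-3 - 5*4² + 5*4)*(1 + (-3 - 5*4² + 5*4)) = (-3 - 5*16 + 20)*(1 + (-3 - 5*16 + 20)) = (-3 - 80 + 20)*(1 + (-3 - 80 + 20)) = -63*(1 - 63) = -63*(-62) = 3906)
1/Y(-1*105) = 1/3906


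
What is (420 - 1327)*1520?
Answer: -1378640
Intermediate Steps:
(420 - 1327)*1520 = -907*1520 = -1378640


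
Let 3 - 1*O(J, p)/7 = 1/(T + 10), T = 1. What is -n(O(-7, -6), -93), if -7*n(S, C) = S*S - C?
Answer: 61429/847 ≈ 72.525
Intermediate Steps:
O(J, p) = 224/11 (O(J, p) = 21 - 7/(1 + 10) = 21 - 7/11 = 224/11)
n(S, C) = -S**2/7 + C/7 (n(S, C) = -(S*S - C)/7 = -(S**2 - C)/7 = -S**2/7 + C/7)
-n(O(-7, -6), -93) = -(-(224/11)**2/7 + (1/7)*(-93)) = -(-1/7*50176/121 - 93/7) = -(-7168/121 - 93/7) = -1*(-61429/847) = 61429/847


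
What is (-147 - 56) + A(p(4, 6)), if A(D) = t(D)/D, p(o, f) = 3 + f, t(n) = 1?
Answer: -1826/9 ≈ -202.89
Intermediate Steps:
A(D) = 1/D
(-147 - 56) + A(p(4, 6)) = (-147 - 56) + 1/(3 + 6) = -203 + 1/9 = -203 + ⅑ = -1826/9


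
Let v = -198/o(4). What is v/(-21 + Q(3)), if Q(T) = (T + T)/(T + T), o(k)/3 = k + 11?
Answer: 11/50 ≈ 0.22000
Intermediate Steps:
o(k) = 33 + 3*k (o(k) = 3*(k + 11) = 3*(11 + k) = 33 + 3*k)
Q(T) = 1 (Q(T) = (2*T)/((2*T)) = (2*T)*(1/(2*T)) = 1)
v = -22/5 (v = -198/(33 + 3*4) = -198/(33 + 12) = -198/45 = -198*1/45 = -22/5 ≈ -4.4000)
v/(-21 + Q(3)) = -22/5/(-21 + 1) = -22/5/(-20) = -1/20*(-22/5) = 11/50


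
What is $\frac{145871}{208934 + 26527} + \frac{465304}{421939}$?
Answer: $\frac{3492032837}{2027554671} \approx 1.7223$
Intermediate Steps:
$\frac{145871}{208934 + 26527} + \frac{465304}{421939} = \frac{145871}{235461} + 465304 \cdot \frac{1}{421939} = 145871 \cdot \frac{1}{235461} + \frac{9496}{8611} = \frac{145871}{235461} + \frac{9496}{8611} = \frac{3492032837}{2027554671}$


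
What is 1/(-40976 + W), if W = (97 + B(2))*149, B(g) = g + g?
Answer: -1/25927 ≈ -3.8570e-5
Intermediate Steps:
B(g) = 2*g
W = 15049 (W = (97 + 2*2)*149 = (97 + 4)*149 = 101*149 = 15049)
1/(-40976 + W) = 1/(-40976 + 15049) = 1/(-25927) = -1/25927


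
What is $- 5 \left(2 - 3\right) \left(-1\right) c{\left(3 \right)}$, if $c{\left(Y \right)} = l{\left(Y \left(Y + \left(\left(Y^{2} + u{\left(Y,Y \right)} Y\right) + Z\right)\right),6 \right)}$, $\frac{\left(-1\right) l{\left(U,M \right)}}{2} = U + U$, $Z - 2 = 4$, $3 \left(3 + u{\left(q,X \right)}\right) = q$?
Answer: $720$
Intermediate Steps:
$u{\left(q,X \right)} = -3 + \frac{q}{3}$
$Z = 6$ ($Z = 2 + 4 = 6$)
$l{\left(U,M \right)} = - 4 U$ ($l{\left(U,M \right)} = - 2 \left(U + U\right) = - 2 \cdot 2 U = - 4 U$)
$c{\left(Y \right)} = - 4 Y \left(6 + Y + Y^{2} + Y \left(-3 + \frac{Y}{3}\right)\right)$ ($c{\left(Y \right)} = - 4 Y \left(Y + \left(\left(Y^{2} + \left(-3 + \frac{Y}{3}\right) Y\right) + 6\right)\right) = - 4 Y \left(Y + \left(\left(Y^{2} + Y \left(-3 + \frac{Y}{3}\right)\right) + 6\right)\right) = - 4 Y \left(Y + \left(6 + Y^{2} + Y \left(-3 + \frac{Y}{3}\right)\right)\right) = - 4 Y \left(6 + Y + Y^{2} + Y \left(-3 + \frac{Y}{3}\right)\right)$)
$- 5 \left(2 - 3\right) \left(-1\right) c{\left(3 \right)} = - 5 \left(2 - 3\right) \left(-1\right) \frac{8}{3} \cdot 3 \left(-9 - 2 \cdot 3^{2} + 3 \cdot 3\right) = \left(-5\right) \left(-1\right) \left(-1\right) \frac{8}{3} \cdot 3 \left(-9 - 18 + 9\right) = 5 \left(-1\right) \frac{8}{3} \cdot 3 \left(-9 - 18 + 9\right) = - 5 \cdot \frac{8}{3} \cdot 3 \left(-18\right) = \left(-5\right) \left(-144\right) = 720$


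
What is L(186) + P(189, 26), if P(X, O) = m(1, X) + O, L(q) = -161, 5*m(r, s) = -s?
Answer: -864/5 ≈ -172.80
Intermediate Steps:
m(r, s) = -s/5 (m(r, s) = (-s)/5 = -s/5)
P(X, O) = O - X/5 (P(X, O) = -X/5 + O = O - X/5)
L(186) + P(189, 26) = -161 + (26 - ⅕*189) = -161 + (26 - 189/5) = -161 - 59/5 = -864/5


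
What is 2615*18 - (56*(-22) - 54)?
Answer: 48356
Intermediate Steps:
2615*18 - (56*(-22) - 54) = 47070 - (-1232 - 54) = 47070 - 1*(-1286) = 47070 + 1286 = 48356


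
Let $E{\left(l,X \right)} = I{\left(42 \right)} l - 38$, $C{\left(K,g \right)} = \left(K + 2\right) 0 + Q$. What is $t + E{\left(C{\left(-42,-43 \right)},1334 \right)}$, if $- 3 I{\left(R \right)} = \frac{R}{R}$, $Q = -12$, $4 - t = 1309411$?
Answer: $-1309441$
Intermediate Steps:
$t = -1309407$ ($t = 4 - 1309411 = -1309407$)
$C{\left(K,g \right)} = -12$ ($C{\left(K,g \right)} = \left(K + 2\right) 0 - 12 = \left(2 + K\right) 0 - 12 = 0 - 12 = -12$)
$I{\left(R \right)} = - \frac{1}{3}$ ($I{\left(R \right)} = - \frac{R \frac{1}{R}}{3} = \left(- \frac{1}{3}\right) 1 = - \frac{1}{3}$)
$E{\left(l,X \right)} = -38 - \frac{l}{3}$ ($E{\left(l,X \right)} = - \frac{l}{3} - 38 = -38 - \frac{l}{3}$)
$t + E{\left(C{\left(-42,-43 \right)},1334 \right)} = -1309407 - 34 = -1309441$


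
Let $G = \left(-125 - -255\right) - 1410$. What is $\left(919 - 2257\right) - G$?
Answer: $-58$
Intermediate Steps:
$G = -1280$ ($G = \left(-125 + 255\right) - 1410 = 130 - 1410 = -1280$)
$\left(919 - 2257\right) - G = \left(919 - 2257\right) - -1280 = -1338 + 1280 = -58$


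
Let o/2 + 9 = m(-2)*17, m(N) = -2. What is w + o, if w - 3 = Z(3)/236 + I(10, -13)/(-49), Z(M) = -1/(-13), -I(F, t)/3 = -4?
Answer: -12514323/150332 ≈ -83.245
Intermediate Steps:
I(F, t) = 12 (I(F, t) = -3*(-4) = 12)
Z(M) = 1/13 (Z(M) = -1*(-1/13) = 1/13)
w = 414229/150332 (w = 3 + ((1/13)/236 + 12/(-49)) = 3 + ((1/13)*(1/236) + 12*(-1/49)) = 3 + (1/3068 - 12/49) = 3 - 36767/150332 = 414229/150332 ≈ 2.7554)
o = -86 (o = -18 + 2*(-2*17) = -18 + 2*(-34) = -18 - 68 = -86)
w + o = 414229/150332 - 86 = -12514323/150332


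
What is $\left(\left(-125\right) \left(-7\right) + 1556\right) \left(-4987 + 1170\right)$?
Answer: $-9279127$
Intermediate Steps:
$\left(\left(-125\right) \left(-7\right) + 1556\right) \left(-4987 + 1170\right) = \left(875 + 1556\right) \left(-3817\right) = 2431 \left(-3817\right) = -9279127$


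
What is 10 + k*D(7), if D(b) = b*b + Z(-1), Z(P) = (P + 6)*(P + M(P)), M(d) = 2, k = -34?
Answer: -1826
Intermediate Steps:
Z(P) = (2 + P)*(6 + P) (Z(P) = (P + 6)*(P + 2) = (6 + P)*(2 + P) = (2 + P)*(6 + P))
D(b) = 5 + b**2 (D(b) = b*b + (12 + (-1)**2 + 8*(-1)) = b**2 + (12 + 1 - 8) = b**2 + 5 = 5 + b**2)
10 + k*D(7) = 10 - 34*(5 + 7**2) = 10 - 34*(5 + 49) = 10 - 34*54 = 10 - 1836 = -1826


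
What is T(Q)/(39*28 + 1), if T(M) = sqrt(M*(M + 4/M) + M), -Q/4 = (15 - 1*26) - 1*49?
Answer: 2*sqrt(14461)/1093 ≈ 0.22004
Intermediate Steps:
Q = 240 (Q = -4*((15 - 1*26) - 1*49) = -4*((15 - 26) - 49) = -4*(-11 - 49) = -4*(-60) = 240)
T(M) = sqrt(M + M*(M + 4/M))
T(Q)/(39*28 + 1) = sqrt(4 + 240 + 240**2)/(39*28 + 1) = sqrt(4 + 240 + 57600)/(1092 + 1) = sqrt(57844)/1093 = (2*sqrt(14461))*(1/1093) = 2*sqrt(14461)/1093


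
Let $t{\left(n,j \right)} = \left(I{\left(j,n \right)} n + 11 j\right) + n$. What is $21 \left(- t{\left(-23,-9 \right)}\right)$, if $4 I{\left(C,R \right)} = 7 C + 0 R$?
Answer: $- \frac{20181}{4} \approx -5045.3$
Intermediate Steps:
$I{\left(C,R \right)} = \frac{7 C}{4}$ ($I{\left(C,R \right)} = \frac{7 C + 0 R}{4} = \frac{7 C + 0}{4} = \frac{7 C}{4}$)
$t{\left(n,j \right)} = n + 11 j + \frac{7 j n}{4}$ ($t{\left(n,j \right)} = \left(\frac{7 j}{4} n + 11 j\right) + n = \left(\frac{7 j n}{4} + 11 j\right) + n = \left(11 j + \frac{7 j n}{4}\right) + n = n + 11 j + \frac{7 j n}{4}$)
$21 \left(- t{\left(-23,-9 \right)}\right) = 21 \left(- (-23 + 11 \left(-9\right) + \frac{7}{4} \left(-9\right) \left(-23\right))\right) = 21 \left(- (-23 - 99 + \frac{1449}{4})\right) = 21 \left(\left(-1\right) \frac{961}{4}\right) = 21 \left(- \frac{961}{4}\right) = - \frac{20181}{4}$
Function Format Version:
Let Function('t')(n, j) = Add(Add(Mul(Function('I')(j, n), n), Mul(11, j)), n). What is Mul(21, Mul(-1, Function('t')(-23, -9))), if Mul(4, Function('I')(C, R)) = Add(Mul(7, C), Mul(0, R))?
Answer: Rational(-20181, 4) ≈ -5045.3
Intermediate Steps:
Function('I')(C, R) = Mul(Rational(7, 4), C) (Function('I')(C, R) = Mul(Rational(1, 4), Add(Mul(7, C), Mul(0, R))) = Mul(Rational(1, 4), Add(Mul(7, C), 0)) = Mul(Rational(1, 4), Mul(7, C)) = Mul(Rational(7, 4), C))
Function('t')(n, j) = Add(n, Mul(11, j), Mul(Rational(7, 4), j, n)) (Function('t')(n, j) = Add(Add(Mul(Mul(Rational(7, 4), j), n), Mul(11, j)), n) = Add(Add(Mul(Rational(7, 4), j, n), Mul(11, j)), n) = Add(Add(Mul(11, j), Mul(Rational(7, 4), j, n)), n) = Add(n, Mul(11, j), Mul(Rational(7, 4), j, n)))
Mul(21, Mul(-1, Function('t')(-23, -9))) = Mul(21, Mul(-1, Add(-23, Mul(11, -9), Mul(Rational(7, 4), -9, -23)))) = Mul(21, Mul(-1, Add(-23, -99, Rational(1449, 4)))) = Mul(21, Mul(-1, Rational(961, 4))) = Mul(21, Rational(-961, 4)) = Rational(-20181, 4)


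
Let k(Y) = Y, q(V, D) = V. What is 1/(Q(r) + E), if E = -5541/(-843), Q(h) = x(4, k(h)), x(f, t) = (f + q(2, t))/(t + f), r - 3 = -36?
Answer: 8149/51877 ≈ 0.15708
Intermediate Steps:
r = -33 (r = 3 - 36 = -33)
x(f, t) = (2 + f)/(f + t) (x(f, t) = (f + 2)/(t + f) = (2 + f)/(f + t))
Q(h) = 6/(4 + h) (Q(h) = (2 + 4)/(4 + h) = 6/(4 + h))
E = 1847/281 (E = -5541*(-1/843) = 1847/281 ≈ 6.5730)
1/(Q(r) + E) = 1/(6/(4 - 33) + 1847/281) = 1/(6/(-29) + 1847/281) = 1/(6*(-1/29) + 1847/281) = 1/(-6/29 + 1847/281) = 1/(51877/8149) = 8149/51877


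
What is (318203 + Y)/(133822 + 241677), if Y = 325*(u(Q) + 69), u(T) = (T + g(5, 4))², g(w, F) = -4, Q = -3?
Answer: 356553/375499 ≈ 0.94954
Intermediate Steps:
u(T) = (-4 + T)² (u(T) = (T - 4)² = (-4 + T)²)
Y = 38350 (Y = 325*((-4 - 3)² + 69) = 325*((-7)² + 69) = 325*(49 + 69) = 325*118 = 38350)
(318203 + Y)/(133822 + 241677) = (318203 + 38350)/(133822 + 241677) = 356553/375499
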